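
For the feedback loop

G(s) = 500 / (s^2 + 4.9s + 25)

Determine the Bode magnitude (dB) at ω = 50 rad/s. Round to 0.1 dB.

-13.9 dB

At s = jω = j50:
quadratic: (j50)² + 4.9·j50 + 25 = -2475 + j245 → |·| ≈ 2487.1, ∠ ≈ 174.35°
|G| = 500 / 2487.1 ≈ 0.20104
Gain = 20 log₁₀(0.20104) ≈ -13.93 dB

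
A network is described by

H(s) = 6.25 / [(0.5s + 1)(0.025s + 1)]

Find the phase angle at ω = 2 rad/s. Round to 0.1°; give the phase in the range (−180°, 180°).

-47.9°

At ω = 2 rad/s:
pole (1 + j2·0.5) = 1 + j1 → |·| ≈ 1.4142, ∠ ≈ 45.00°
pole (1 + j2·0.025) = 1 + j0.05 → |·| ≈ 1.0012, ∠ ≈ 2.86°
∠H = (0°) − (45.00° + 2.86°) = -47.86°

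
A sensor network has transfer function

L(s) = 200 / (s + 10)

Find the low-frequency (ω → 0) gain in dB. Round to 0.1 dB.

26.0 dB

L(0) = 200 / (10) = 20
20 log₁₀(20) ≈ 26.02 dB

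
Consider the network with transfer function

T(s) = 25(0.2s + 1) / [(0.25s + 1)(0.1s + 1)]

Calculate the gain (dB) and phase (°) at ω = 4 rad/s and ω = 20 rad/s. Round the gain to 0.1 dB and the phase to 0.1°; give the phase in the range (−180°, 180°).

At ω = 4 rad/s:
zero (1 + j4·0.2) = 1 + j0.8 → |·| ≈ 1.2806, ∠ ≈ 38.66°
pole (1 + j4·0.25) = 1 + j1 → |·| ≈ 1.4142, ∠ ≈ 45.00°
pole (1 + j4·0.1) = 1 + j0.4 → |·| ≈ 1.077, ∠ ≈ 21.80°
|T| = 25 · 1.2806 / (1.4142 · 1.077) ≈ 21.02
Gain = 20 log₁₀(21.02) ≈ 26.45 dB
∠T = (38.66°) − (45.00° + 21.80°) = -28.14°

At ω = 20 rad/s:
zero (1 + j20·0.2) = 1 + j4 → |·| ≈ 4.1231, ∠ ≈ 75.96°
pole (1 + j20·0.25) = 1 + j5 → |·| ≈ 5.099, ∠ ≈ 78.69°
pole (1 + j20·0.1) = 1 + j2 → |·| ≈ 2.2361, ∠ ≈ 63.43°
|T| = 25 · 4.1231 / (5.099 · 2.2361) ≈ 9.0404
Gain = 20 log₁₀(9.0404) ≈ 19.12 dB
∠T = (75.96°) − (78.69° + 63.43°) = -66.16°

ω = 4: 26.5 dB, -28.1°; ω = 20: 19.1 dB, -66.2°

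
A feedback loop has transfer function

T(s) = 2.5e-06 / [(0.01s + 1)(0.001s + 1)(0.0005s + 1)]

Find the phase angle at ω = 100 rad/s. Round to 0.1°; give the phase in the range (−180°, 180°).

At ω = 100 rad/s:
pole (1 + j100·0.01) = 1 + j1 → |·| ≈ 1.4142, ∠ ≈ 45.00°
pole (1 + j100·0.001) = 1 + j0.1 → |·| ≈ 1.005, ∠ ≈ 5.71°
pole (1 + j100·0.0005) = 1 + j0.05 → |·| ≈ 1.0012, ∠ ≈ 2.86°
∠T = (0°) − (45.00° + 5.71° + 2.86°) = -53.57°

-53.6°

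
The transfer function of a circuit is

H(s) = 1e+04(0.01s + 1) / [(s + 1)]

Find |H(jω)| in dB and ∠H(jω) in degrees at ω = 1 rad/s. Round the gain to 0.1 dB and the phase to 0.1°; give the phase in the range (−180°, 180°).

At ω = 1 rad/s:
zero (1 + j1·0.01) = 1 + j0.01 → |·| ≈ 1, ∠ ≈ 0.57°
pole (1 + j1·1) = 1 + j1 → |·| ≈ 1.4142, ∠ ≈ 45.00°
|H| = 1e+04 · 1 / (1.4142) ≈ 7071.1
Gain = 20 log₁₀(7071.1) ≈ 76.99 dB
∠H = (0.57°) − (45.00°) = -44.43°

77.0 dB, -44.4°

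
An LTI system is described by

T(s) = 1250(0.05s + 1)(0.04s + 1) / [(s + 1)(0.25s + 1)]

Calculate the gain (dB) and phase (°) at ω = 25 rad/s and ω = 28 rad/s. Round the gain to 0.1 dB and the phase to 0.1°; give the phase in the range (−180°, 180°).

At ω = 25 rad/s:
zero (1 + j25·0.05) = 1 + j1.25 → |·| ≈ 1.6008, ∠ ≈ 51.34°
zero (1 + j25·0.04) = 1 + j1 → |·| ≈ 1.4142, ∠ ≈ 45.00°
pole (1 + j25·1) = 1 + j25 → |·| ≈ 25.02, ∠ ≈ 87.71°
pole (1 + j25·0.25) = 1 + j6.25 → |·| ≈ 6.3295, ∠ ≈ 80.91°
|T| = 1250 · 1.6008 · 1.4142 / (25.02 · 6.3295) ≈ 17.869
Gain = 20 log₁₀(17.869) ≈ 25.04 dB
∠T = (51.34° + 45.00°) − (87.71° + 80.91°) = -72.28°

At ω = 28 rad/s:
zero (1 + j28·0.05) = 1 + j1.4 → |·| ≈ 1.7205, ∠ ≈ 54.46°
zero (1 + j28·0.04) = 1 + j1.12 → |·| ≈ 1.5015, ∠ ≈ 48.24°
pole (1 + j28·1) = 1 + j28 → |·| ≈ 28.018, ∠ ≈ 87.95°
pole (1 + j28·0.25) = 1 + j7 → |·| ≈ 7.0711, ∠ ≈ 81.87°
|T| = 1250 · 1.7205 · 1.5015 / (28.018 · 7.0711) ≈ 16.299
Gain = 20 log₁₀(16.299) ≈ 24.24 dB
∠T = (54.46° + 48.24°) − (87.95° + 81.87°) = -67.12°

ω = 25: 25.0 dB, -72.3°; ω = 28: 24.2 dB, -67.1°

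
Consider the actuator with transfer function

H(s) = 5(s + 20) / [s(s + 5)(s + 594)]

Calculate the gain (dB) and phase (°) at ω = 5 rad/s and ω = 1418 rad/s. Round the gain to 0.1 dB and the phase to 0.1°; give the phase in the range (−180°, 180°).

At s = jω = j5:
zero (s+20): 20 + j5 → |·| = √(20²+5²) = √425 ≈ 20.616, ∠ = arctan(5/20) ≈ 14.04°
pole (s+5): 5 + j5 → |·| = √(5²+5²) = √50 ≈ 7.0711, ∠ = arctan(5/5) ≈ 45.00°
pole (s+594): 594 + j5 → |·| = √(594²+5²) = √352861 ≈ 594.02, ∠ = arctan(5/594) ≈ 0.48°
pole at origin: |s| = 5, ∠ = 90.00° (in denominator)
|H| = 5 · 20.616 / 21002 ≈ 0.0049081
Gain = 20 log₁₀(0.0049081) ≈ -46.18 dB
∠H = 14.04° − 135.48° = -121.44°

At s = jω = j1418:
zero (s+20): 20 + j1418 → |·| = √(20²+1418²) = √2011124 ≈ 1418.1, ∠ = arctan(1418/20) ≈ 89.19°
pole (s+5): 5 + j1418 → |·| = √(5²+1418²) = √2010749 ≈ 1418, ∠ = arctan(1418/5) ≈ 89.80°
pole (s+594): 594 + j1418 → |·| = √(594²+1418²) = √2363560 ≈ 1537.4, ∠ = arctan(1418/594) ≈ 67.27°
pole at origin: |s| = 1418, ∠ = 90.00° (in denominator)
|H| = 5 · 1418.1 / 3.0913e+09 ≈ 2.2937e-06
Gain = 20 log₁₀(2.2937e-06) ≈ -112.79 dB
∠H = 89.19° − 247.07° = -157.88°

ω = 5: -46.2 dB, -121.4°; ω = 1418: -112.8 dB, -157.9°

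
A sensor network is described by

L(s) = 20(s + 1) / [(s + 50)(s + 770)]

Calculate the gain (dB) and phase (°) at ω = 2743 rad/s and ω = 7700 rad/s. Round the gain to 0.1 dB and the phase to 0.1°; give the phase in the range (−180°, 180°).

ω = 2743: -43.1 dB, -73.3°; ω = 7700: -51.8 dB, -83.9°

At s = jω = j2743:
zero (s+1): 1 + j2743 → |·| = √(1²+2743²) = √7524050 ≈ 2743, ∠ = arctan(2743/1) ≈ 89.98°
pole (s+50): 50 + j2743 → |·| = √(50²+2743²) = √7526549 ≈ 2743.5, ∠ = arctan(2743/50) ≈ 88.96°
pole (s+770): 770 + j2743 → |·| = √(770²+2743²) = √8116949 ≈ 2849, ∠ = arctan(2743/770) ≈ 74.32°
|L| = 20 · 2743 / 7.8162e+06 ≈ 0.0070188
Gain = 20 log₁₀(0.0070188) ≈ -43.07 dB
∠L = 89.98° − 163.28° = -73.30°

At s = jω = j7700:
zero (s+1): 1 + j7700 → |·| = √(1²+7700²) = √59290001 ≈ 7700, ∠ = arctan(7700/1) ≈ 89.99°
pole (s+50): 50 + j7700 → |·| = √(50²+7700²) = √59292500 ≈ 7700.2, ∠ = arctan(7700/50) ≈ 89.63°
pole (s+770): 770 + j7700 → |·| = √(770²+7700²) = √59882900 ≈ 7738.4, ∠ = arctan(7700/770) ≈ 84.29°
|L| = 20 · 7700 / 5.9587e+07 ≈ 0.0025845
Gain = 20 log₁₀(0.0025845) ≈ -51.75 dB
∠L = 89.99° − 173.92° = -83.93°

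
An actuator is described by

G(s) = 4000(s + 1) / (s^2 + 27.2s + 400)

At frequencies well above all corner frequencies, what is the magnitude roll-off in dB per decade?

-20 dB/decade

Each pole contributes −20 dB/decade at high frequency; each zero contributes +20 dB/decade.
Net: 1 zero(s) − 2 pole(s) → -20 dB/decade.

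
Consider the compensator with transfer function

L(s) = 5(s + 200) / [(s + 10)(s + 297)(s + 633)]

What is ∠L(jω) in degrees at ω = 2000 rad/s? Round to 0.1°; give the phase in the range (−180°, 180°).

-159.4°

At s = jω = j2000:
zero (s+200): 200 + j2000 → |·| = √(200²+2000²) = √4040000 ≈ 2010, ∠ = arctan(2000/200) ≈ 84.29°
pole (s+10): 10 + j2000 → |·| = √(10²+2000²) = √4000100 ≈ 2000, ∠ = arctan(2000/10) ≈ 89.71°
pole (s+297): 297 + j2000 → |·| = √(297²+2000²) = √4088209 ≈ 2021.9, ∠ = arctan(2000/297) ≈ 81.55°
pole (s+633): 633 + j2000 → |·| = √(633²+2000²) = √4400689 ≈ 2097.8, ∠ = arctan(2000/633) ≈ 72.44°
∠L = 84.29° − 243.70° = -159.41°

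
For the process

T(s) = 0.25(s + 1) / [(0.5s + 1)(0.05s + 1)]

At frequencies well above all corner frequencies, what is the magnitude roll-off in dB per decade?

-20 dB/decade

Each pole contributes −20 dB/decade at high frequency; each zero contributes +20 dB/decade.
Net: 1 zero(s) − 2 pole(s) → -20 dB/decade.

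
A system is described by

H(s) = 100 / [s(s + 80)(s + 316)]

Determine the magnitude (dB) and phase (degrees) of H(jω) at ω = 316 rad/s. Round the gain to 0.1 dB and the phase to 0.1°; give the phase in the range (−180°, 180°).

-113.3 dB, 149.2°

At s = jω = j316:
pole (s+80): 80 + j316 → |·| = √(80²+316²) = √106256 ≈ 325.97, ∠ = arctan(316/80) ≈ 75.79°
pole (s+316): 316 + j316 → |·| = √(316²+316²) = √199712 ≈ 446.89, ∠ = arctan(316/316) ≈ 45.00°
pole at origin: |s| = 316, ∠ = 90.00° (in denominator)
|H| = 100 / 4.6033e+07 ≈ 2.1724e-06
Gain = 20 log₁₀(2.1724e-06) ≈ -113.26 dB
∠H = 0.00° − 210.79° = -210.79° ≡ 149.21° (principal value)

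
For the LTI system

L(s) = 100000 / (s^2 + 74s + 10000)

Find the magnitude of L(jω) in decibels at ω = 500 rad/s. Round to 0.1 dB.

At s = jω = j500:
quadratic: (j500)² + 74·j500 + 10000 = -240000 + j37000 → |·| ≈ 2.4284e+05, ∠ ≈ 171.24°
|L| = 100000 / 2.4284e+05 ≈ 0.41179
Gain = 20 log₁₀(0.41179) ≈ -7.71 dB

-7.7 dB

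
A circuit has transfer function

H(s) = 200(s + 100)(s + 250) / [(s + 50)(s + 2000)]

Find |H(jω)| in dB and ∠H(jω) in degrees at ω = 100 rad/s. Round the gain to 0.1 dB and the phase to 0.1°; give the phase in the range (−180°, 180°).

At s = jω = j100:
zero (s+100): 100 + j100 → |·| = √(100²+100²) = √20000 ≈ 141.42, ∠ = arctan(100/100) ≈ 45.00°
zero (s+250): 250 + j100 → |·| = √(250²+100²) = √72500 ≈ 269.26, ∠ = arctan(100/250) ≈ 21.80°
pole (s+50): 50 + j100 → |·| = √(50²+100²) = √12500 ≈ 111.8, ∠ = arctan(100/50) ≈ 63.43°
pole (s+2000): 2000 + j100 → |·| = √(2000²+100²) = √4010000 ≈ 2002.5, ∠ = arctan(100/2000) ≈ 2.86°
|H| = 200 · 38079 / 2.2388e+05 ≈ 34.017
Gain = 20 log₁₀(34.017) ≈ 30.63 dB
∠H = 66.80° − 66.29° = 0.51°

30.6 dB, 0.5°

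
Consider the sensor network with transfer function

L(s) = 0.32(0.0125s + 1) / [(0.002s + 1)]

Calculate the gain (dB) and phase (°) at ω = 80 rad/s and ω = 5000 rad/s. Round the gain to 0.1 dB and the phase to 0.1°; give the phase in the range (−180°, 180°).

ω = 80: -7.0 dB, 35.9°; ω = 5000: 6.0 dB, 4.8°

At ω = 80 rad/s:
zero (1 + j80·0.0125) = 1 + j1 → |·| ≈ 1.4142, ∠ ≈ 45.00°
pole (1 + j80·0.002) = 1 + j0.16 → |·| ≈ 1.0127, ∠ ≈ 9.09°
|L| = 0.32 · 1.4142 / (1.0127) ≈ 0.44687
Gain = 20 log₁₀(0.44687) ≈ -7.00 dB
∠L = (45.00°) − (9.09°) = 35.91°

At ω = 5000 rad/s:
zero (1 + j5000·0.0125) = 1 + j62.5 → |·| ≈ 62.508, ∠ ≈ 89.08°
pole (1 + j5000·0.002) = 1 + j10 → |·| ≈ 10.05, ∠ ≈ 84.29°
|L| = 0.32 · 62.508 / (10.05) ≈ 1.9903
Gain = 20 log₁₀(1.9903) ≈ 5.98 dB
∠L = (89.08°) − (84.29°) = 4.79°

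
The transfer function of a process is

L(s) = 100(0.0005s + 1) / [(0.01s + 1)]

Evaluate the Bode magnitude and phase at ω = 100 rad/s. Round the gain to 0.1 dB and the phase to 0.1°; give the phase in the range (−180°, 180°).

At ω = 100 rad/s:
zero (1 + j100·0.0005) = 1 + j0.05 → |·| ≈ 1.0012, ∠ ≈ 2.86°
pole (1 + j100·0.01) = 1 + j1 → |·| ≈ 1.4142, ∠ ≈ 45.00°
|L| = 100 · 1.0012 / (1.4142) ≈ 70.796
Gain = 20 log₁₀(70.796) ≈ 37.00 dB
∠L = (2.86°) − (45.00°) = -42.14°

37.0 dB, -42.1°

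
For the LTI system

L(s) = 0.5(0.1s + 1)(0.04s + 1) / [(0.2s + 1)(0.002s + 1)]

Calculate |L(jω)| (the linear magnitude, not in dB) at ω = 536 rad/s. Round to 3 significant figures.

3.66

At ω = 536 rad/s:
zero (1 + j536·0.1) = 1 + j53.6 → |·| ≈ 53.609, ∠ ≈ 88.93°
zero (1 + j536·0.04) = 1 + j21.44 → |·| ≈ 21.463, ∠ ≈ 87.33°
pole (1 + j536·0.2) = 1 + j107.2 → |·| ≈ 107.2, ∠ ≈ 89.47°
pole (1 + j536·0.002) = 1 + j1.072 → |·| ≈ 1.466, ∠ ≈ 46.99°
|L| = 0.5 · 53.609 · 21.463 / (107.2 · 1.466) ≈ 3.6607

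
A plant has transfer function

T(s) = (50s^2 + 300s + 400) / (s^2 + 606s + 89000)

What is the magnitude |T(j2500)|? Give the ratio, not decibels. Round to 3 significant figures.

Substitute s = j2500:
Numerator: 50(j2500)^2 + 300(j2500) + 400 = -312499600 + j750000
Denominator: (j2500)^2 + 606(j2500) + 89000 = -6161000 + j1515000
|N| = √(312499600² + 750000²) ≈ 3.125e+08, ∠N ≈ 179.86°
|D| = √(6161000² + 1515000²) ≈ 6.3445e+06, ∠D ≈ 166.18°
|T| = 3.125e+08 / 6.3445e+06 ≈ 49.255

49.3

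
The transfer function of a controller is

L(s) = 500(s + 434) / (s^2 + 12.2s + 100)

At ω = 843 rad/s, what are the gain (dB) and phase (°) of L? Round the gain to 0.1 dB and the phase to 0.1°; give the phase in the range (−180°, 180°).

-3.5 dB, -116.4°

At s = jω = j843:
zero (s+434): 434 + j843 → |·| = √(434²+843²) = √899005 ≈ 948.16, ∠ = arctan(843/434) ≈ 62.76°
quadratic: (j843)² + 12.2·j843 + 100 = -710549 + j10284.6 → |·| ≈ 7.1062e+05, ∠ ≈ 179.17°
|L| = 500 · 948.16 / 7.1062e+05 ≈ 0.66714
Gain = 20 log₁₀(0.66714) ≈ -3.52 dB
∠L = 62.76° − 179.17° = -116.41°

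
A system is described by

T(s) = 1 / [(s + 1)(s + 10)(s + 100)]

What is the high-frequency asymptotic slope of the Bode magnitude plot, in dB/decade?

-60 dB/decade

Each pole contributes −20 dB/decade at high frequency; each zero contributes +20 dB/decade.
Net: 0 zero(s) − 3 pole(s) → -60 dB/decade.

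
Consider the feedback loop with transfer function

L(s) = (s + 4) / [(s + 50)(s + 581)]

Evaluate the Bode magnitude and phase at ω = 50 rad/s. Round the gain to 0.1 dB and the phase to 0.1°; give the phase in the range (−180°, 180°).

At s = jω = j50:
zero (s+4): 4 + j50 → |·| = √(4²+50²) = √2516 ≈ 50.16, ∠ = arctan(50/4) ≈ 85.43°
pole (s+50): 50 + j50 → |·| = √(50²+50²) = √5000 ≈ 70.711, ∠ = arctan(50/50) ≈ 45.00°
pole (s+581): 581 + j50 → |·| = √(581²+50²) = √340061 ≈ 583.15, ∠ = arctan(50/581) ≈ 4.92°
|L| = 1 · 50.16 / 41235 ≈ 0.0012164
Gain = 20 log₁₀(0.0012164) ≈ -58.30 dB
∠L = 85.43° − 49.92° = 35.51°

-58.3 dB, 35.5°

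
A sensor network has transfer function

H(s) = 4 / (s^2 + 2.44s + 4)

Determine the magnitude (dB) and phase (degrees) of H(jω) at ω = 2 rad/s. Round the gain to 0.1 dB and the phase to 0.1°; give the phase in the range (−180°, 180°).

-1.7 dB, -90.0°

At s = jω = j2:
quadratic: (j2)² + 2.44·j2 + 4 = 0 + j4.88 → |·| ≈ 4.88, ∠ ≈ 90.00°
|H| = 4 / 4.88 ≈ 0.81967
Gain = 20 log₁₀(0.81967) ≈ -1.73 dB
∠H = 0.00° − 90.00° = -90.00°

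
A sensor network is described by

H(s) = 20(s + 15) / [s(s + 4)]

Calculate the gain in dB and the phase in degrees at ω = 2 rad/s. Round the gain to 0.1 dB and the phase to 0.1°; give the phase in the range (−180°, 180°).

At s = jω = j2:
zero (s+15): 15 + j2 → |·| = √(15²+2²) = √229 ≈ 15.133, ∠ = arctan(2/15) ≈ 7.59°
pole (s+4): 4 + j2 → |·| = √(4²+2²) = √20 ≈ 4.4721, ∠ = arctan(2/4) ≈ 26.57°
pole at origin: |s| = 2, ∠ = 90.00° (in denominator)
|H| = 20 · 15.133 / 8.9442 ≈ 33.839
Gain = 20 log₁₀(33.839) ≈ 30.59 dB
∠H = 7.59° − 116.57° = -108.98°

30.6 dB, -109.0°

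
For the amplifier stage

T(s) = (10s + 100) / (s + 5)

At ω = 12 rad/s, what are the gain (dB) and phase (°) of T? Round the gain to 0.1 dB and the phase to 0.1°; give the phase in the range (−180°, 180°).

Substitute s = j12:
Numerator: 10(j12) + 100 = 100 + j120
Denominator: (j12) + 5 = 5 + j12
|N| = √(100² + 120²) ≈ 156.2, ∠N ≈ 50.19°
|D| = √(5² + 12²) ≈ 13, ∠D ≈ 67.38°
|T| = 156.2 / 13 ≈ 12.015
Gain = 20 log₁₀(12.015) ≈ 21.59 dB
∠T = 50.19° − 67.38° = -17.19°

21.6 dB, -17.2°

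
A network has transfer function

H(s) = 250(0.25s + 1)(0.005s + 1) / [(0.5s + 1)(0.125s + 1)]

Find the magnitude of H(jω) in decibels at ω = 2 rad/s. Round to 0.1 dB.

At ω = 2 rad/s:
zero (1 + j2·0.25) = 1 + j0.5 → |·| ≈ 1.118, ∠ ≈ 26.57°
zero (1 + j2·0.005) = 1 + j0.01 → |·| ≈ 1, ∠ ≈ 0.57°
pole (1 + j2·0.5) = 1 + j1 → |·| ≈ 1.4142, ∠ ≈ 45.00°
pole (1 + j2·0.125) = 1 + j0.25 → |·| ≈ 1.0308, ∠ ≈ 14.04°
|H| = 250 · 1.118 · 1 / (1.4142 · 1.0308) ≈ 191.73
Gain = 20 log₁₀(191.73) ≈ 45.65 dB

45.7 dB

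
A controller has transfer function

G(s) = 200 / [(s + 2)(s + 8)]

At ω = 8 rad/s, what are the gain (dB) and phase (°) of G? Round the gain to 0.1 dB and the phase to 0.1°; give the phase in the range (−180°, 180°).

6.6 dB, -121.0°

At s = jω = j8:
pole (s+2): 2 + j8 → |·| = √(2²+8²) = √68 ≈ 8.2462, ∠ = arctan(8/2) ≈ 75.96°
pole (s+8): 8 + j8 → |·| = √(8²+8²) = √128 ≈ 11.314, ∠ = arctan(8/8) ≈ 45.00°
|G| = 200 / 93.298 ≈ 2.1437
Gain = 20 log₁₀(2.1437) ≈ 6.62 dB
∠G = 0.00° − 120.96° = -120.96°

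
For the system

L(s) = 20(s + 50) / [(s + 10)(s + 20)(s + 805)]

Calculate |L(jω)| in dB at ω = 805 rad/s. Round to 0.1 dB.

At s = jω = j805:
zero (s+50): 50 + j805 → |·| = √(50²+805²) = √650525 ≈ 806.55, ∠ = arctan(805/50) ≈ 86.45°
pole (s+10): 10 + j805 → |·| = √(10²+805²) = √648125 ≈ 805.06, ∠ = arctan(805/10) ≈ 89.29°
pole (s+20): 20 + j805 → |·| = √(20²+805²) = √648425 ≈ 805.25, ∠ = arctan(805/20) ≈ 88.58°
pole (s+805): 805 + j805 → |·| = √(805²+805²) = √1296050 ≈ 1138.4, ∠ = arctan(805/805) ≈ 45.00°
|L| = 20 · 806.55 / 7.38e+08 ≈ 2.1858e-05
Gain = 20 log₁₀(2.1858e-05) ≈ -93.21 dB

-93.2 dB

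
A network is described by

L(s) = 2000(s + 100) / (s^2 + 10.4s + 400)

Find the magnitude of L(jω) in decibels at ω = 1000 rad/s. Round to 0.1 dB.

At s = jω = j1000:
zero (s+100): 100 + j1000 → |·| = √(100²+1000²) = √1010000 ≈ 1005, ∠ = arctan(1000/100) ≈ 84.29°
quadratic: (j1000)² + 10.4·j1000 + 400 = -999600 + j10400 → |·| ≈ 9.9965e+05, ∠ ≈ 179.40°
|L| = 2000 · 1005 / 9.9965e+05 ≈ 2.0107
Gain = 20 log₁₀(2.0107) ≈ 6.07 dB

6.1 dB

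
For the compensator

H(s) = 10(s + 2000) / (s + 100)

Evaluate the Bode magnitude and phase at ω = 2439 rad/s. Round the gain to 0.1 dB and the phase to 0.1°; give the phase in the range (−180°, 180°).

At s = jω = j2439:
zero (s+2000): 2000 + j2439 → |·| = √(2000²+2439²) = √9948721 ≈ 3154.2, ∠ = arctan(2439/2000) ≈ 50.65°
pole (s+100): 100 + j2439 → |·| = √(100²+2439²) = √5958721 ≈ 2441, ∠ = arctan(2439/100) ≈ 87.65°
|H| = 10 · 3154.2 / 2441 ≈ 12.922
Gain = 20 log₁₀(12.922) ≈ 22.23 dB
∠H = 50.65° − 87.65° = -37.00°

22.2 dB, -37.0°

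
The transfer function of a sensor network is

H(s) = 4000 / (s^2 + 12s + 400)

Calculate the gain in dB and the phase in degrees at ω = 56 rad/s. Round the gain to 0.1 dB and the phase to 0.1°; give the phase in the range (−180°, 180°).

At s = jω = j56:
quadratic: (j56)² + 12·j56 + 400 = -2736 + j672 → |·| ≈ 2817.3, ∠ ≈ 166.20°
|H| = 4000 / 2817.3 ≈ 1.4198
Gain = 20 log₁₀(1.4198) ≈ 3.04 dB
∠H = 0.00° − 166.20° = -166.20°

3.0 dB, -166.2°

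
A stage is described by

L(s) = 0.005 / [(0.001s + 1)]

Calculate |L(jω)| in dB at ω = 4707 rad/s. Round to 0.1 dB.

-59.7 dB

At ω = 4707 rad/s:
pole (1 + j4707·0.001) = 1 + j4.707 → |·| ≈ 4.8121, ∠ ≈ 78.01°
|L| = 0.005 · 1 / (4.8121) ≈ 0.001039
Gain = 20 log₁₀(0.001039) ≈ -59.67 dB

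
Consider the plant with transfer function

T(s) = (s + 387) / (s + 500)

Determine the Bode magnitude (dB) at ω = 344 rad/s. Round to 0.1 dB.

At s = jω = j344:
zero (s+387): 387 + j344 → |·| = √(387²+344²) = √268105 ≈ 517.79, ∠ = arctan(344/387) ≈ 41.63°
pole (s+500): 500 + j344 → |·| = √(500²+344²) = √368336 ≈ 606.91, ∠ = arctan(344/500) ≈ 34.53°
|T| = 1 · 517.79 / 606.91 ≈ 0.85316
Gain = 20 log₁₀(0.85316) ≈ -1.38 dB

-1.4 dB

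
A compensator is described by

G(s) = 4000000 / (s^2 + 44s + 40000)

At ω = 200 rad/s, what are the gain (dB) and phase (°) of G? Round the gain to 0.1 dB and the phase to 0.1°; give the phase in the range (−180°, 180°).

At s = jω = j200:
quadratic: (j200)² + 44·j200 + 40000 = 0 + j8800 → |·| ≈ 8800, ∠ ≈ 90.00°
|G| = 4000000 / 8800 ≈ 454.55
Gain = 20 log₁₀(454.55) ≈ 53.15 dB
∠G = 0.00° − 90.00° = -90.00°

53.2 dB, -90.0°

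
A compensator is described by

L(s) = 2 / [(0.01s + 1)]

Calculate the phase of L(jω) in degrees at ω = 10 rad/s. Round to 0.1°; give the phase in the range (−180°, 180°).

-5.7°

At ω = 10 rad/s:
pole (1 + j10·0.01) = 1 + j0.1 → |·| ≈ 1.005, ∠ ≈ 5.71°
∠L = (0°) − (5.71°) = -5.71°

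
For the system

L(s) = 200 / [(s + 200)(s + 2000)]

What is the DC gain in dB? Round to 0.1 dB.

-66.0 dB

L(0) = 200 / (200·2000) = 0.0005
20 log₁₀(0.0005) ≈ -66.02 dB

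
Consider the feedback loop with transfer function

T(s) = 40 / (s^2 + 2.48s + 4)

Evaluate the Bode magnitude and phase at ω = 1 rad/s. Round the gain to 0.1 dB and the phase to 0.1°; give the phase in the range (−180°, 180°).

At s = jω = j1:
quadratic: (j1)² + 2.48·j1 + 4 = 3 + j2.48 → |·| ≈ 3.8924, ∠ ≈ 39.58°
|T| = 40 / 3.8924 ≈ 10.276
Gain = 20 log₁₀(10.276) ≈ 20.24 dB
∠T = 0.00° − 39.58° = -39.58°

20.2 dB, -39.6°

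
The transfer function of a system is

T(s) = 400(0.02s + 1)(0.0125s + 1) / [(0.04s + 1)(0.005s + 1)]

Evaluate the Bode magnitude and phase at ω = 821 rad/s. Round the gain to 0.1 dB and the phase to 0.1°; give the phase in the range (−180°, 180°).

At ω = 821 rad/s:
zero (1 + j821·0.02) = 1 + j16.42 → |·| ≈ 16.45, ∠ ≈ 86.51°
zero (1 + j821·0.0125) = 1 + j10.2625 → |·| ≈ 10.311, ∠ ≈ 84.43°
pole (1 + j821·0.04) = 1 + j32.84 → |·| ≈ 32.855, ∠ ≈ 88.26°
pole (1 + j821·0.005) = 1 + j4.105 → |·| ≈ 4.225, ∠ ≈ 76.31°
|T| = 400 · 16.45 · 10.311 / (32.855 · 4.225) ≈ 488.76
Gain = 20 log₁₀(488.76) ≈ 53.78 dB
∠T = (86.51° + 84.43°) − (88.26° + 76.31°) = 6.37°

53.8 dB, 6.4°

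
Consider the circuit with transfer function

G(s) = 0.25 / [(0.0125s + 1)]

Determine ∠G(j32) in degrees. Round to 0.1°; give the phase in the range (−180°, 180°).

-21.8°

At ω = 32 rad/s:
pole (1 + j32·0.0125) = 1 + j0.4 → |·| ≈ 1.077, ∠ ≈ 21.80°
∠G = (0°) − (21.80°) = -21.80°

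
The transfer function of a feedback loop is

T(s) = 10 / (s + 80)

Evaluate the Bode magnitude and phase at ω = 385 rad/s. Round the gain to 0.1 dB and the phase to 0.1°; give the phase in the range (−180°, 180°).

At s = jω = j385:
pole (s+80): 80 + j385 → |·| = √(80²+385²) = √154625 ≈ 393.22, ∠ = arctan(385/80) ≈ 78.26°
|T| = 10 / 393.22 ≈ 0.025431
Gain = 20 log₁₀(0.025431) ≈ -31.89 dB
∠T = 0.00° − 78.26° = -78.26°

-31.9 dB, -78.3°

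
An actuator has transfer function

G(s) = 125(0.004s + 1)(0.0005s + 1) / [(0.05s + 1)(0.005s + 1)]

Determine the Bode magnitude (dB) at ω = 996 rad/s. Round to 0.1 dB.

7.1 dB

At ω = 996 rad/s:
zero (1 + j996·0.004) = 1 + j3.984 → |·| ≈ 4.1076, ∠ ≈ 75.91°
zero (1 + j996·0.0005) = 1 + j0.498 → |·| ≈ 1.1171, ∠ ≈ 26.47°
pole (1 + j996·0.05) = 1 + j49.8 → |·| ≈ 49.81, ∠ ≈ 88.85°
pole (1 + j996·0.005) = 1 + j4.98 → |·| ≈ 5.0794, ∠ ≈ 78.65°
|G| = 125 · 4.1076 · 1.1171 / (49.81 · 5.0794) ≈ 2.2671
Gain = 20 log₁₀(2.2671) ≈ 7.11 dB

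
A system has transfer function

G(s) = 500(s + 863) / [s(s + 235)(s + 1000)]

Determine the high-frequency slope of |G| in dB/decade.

Each pole contributes −20 dB/decade at high frequency; each zero contributes +20 dB/decade.
Net: 1 zero(s) − 3 pole(s) → -40 dB/decade.

-40 dB/decade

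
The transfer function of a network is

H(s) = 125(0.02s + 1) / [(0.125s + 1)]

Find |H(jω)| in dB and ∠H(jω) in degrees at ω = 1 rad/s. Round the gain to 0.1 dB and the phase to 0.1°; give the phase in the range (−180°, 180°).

At ω = 1 rad/s:
zero (1 + j1·0.02) = 1 + j0.02 → |·| ≈ 1.0002, ∠ ≈ 1.15°
pole (1 + j1·0.125) = 1 + j0.125 → |·| ≈ 1.0078, ∠ ≈ 7.13°
|H| = 125 · 1.0002 / (1.0078) ≈ 124.06
Gain = 20 log₁₀(124.06) ≈ 41.87 dB
∠H = (1.15°) − (7.13°) = -5.98°

41.9 dB, -6.0°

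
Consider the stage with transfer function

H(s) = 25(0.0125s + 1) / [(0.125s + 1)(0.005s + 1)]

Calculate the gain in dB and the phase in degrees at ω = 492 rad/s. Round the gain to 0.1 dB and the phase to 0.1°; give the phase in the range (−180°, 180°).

-0.4 dB, -76.2°

At ω = 492 rad/s:
zero (1 + j492·0.0125) = 1 + j6.15 → |·| ≈ 6.2308, ∠ ≈ 80.76°
pole (1 + j492·0.125) = 1 + j61.5 → |·| ≈ 61.508, ∠ ≈ 89.07°
pole (1 + j492·0.005) = 1 + j2.46 → |·| ≈ 2.6555, ∠ ≈ 67.88°
|H| = 25 · 6.2308 / (61.508 · 2.6555) ≈ 0.95369
Gain = 20 log₁₀(0.95369) ≈ -0.41 dB
∠H = (80.76°) − (89.07° + 67.88°) = -76.19°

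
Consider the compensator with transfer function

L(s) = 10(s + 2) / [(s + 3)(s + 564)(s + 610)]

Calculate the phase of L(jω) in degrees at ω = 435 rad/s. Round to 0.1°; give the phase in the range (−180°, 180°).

-73.0°

At s = jω = j435:
zero (s+2): 2 + j435 → |·| = √(2²+435²) = √189229 ≈ 435, ∠ = arctan(435/2) ≈ 89.74°
pole (s+3): 3 + j435 → |·| = √(3²+435²) = √189234 ≈ 435.01, ∠ = arctan(435/3) ≈ 89.60°
pole (s+564): 564 + j435 → |·| = √(564²+435²) = √507321 ≈ 712.26, ∠ = arctan(435/564) ≈ 37.64°
pole (s+610): 610 + j435 → |·| = √(610²+435²) = √561325 ≈ 749.22, ∠ = arctan(435/610) ≈ 35.49°
∠L = 89.74° − 162.73° = -72.99°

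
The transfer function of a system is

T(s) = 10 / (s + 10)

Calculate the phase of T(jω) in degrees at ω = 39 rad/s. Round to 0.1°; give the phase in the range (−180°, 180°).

Substitute s = j39:
Numerator: 10 = 10 + j0
Denominator: (j39) + 10 = 10 + j39
|N| = √(10² + 0²) ≈ 10, ∠N ≈ 0.00°
|D| = √(10² + 39²) ≈ 40.262, ∠D ≈ 75.62°
∠T = 0.00° − 75.62° = -75.62°

-75.6°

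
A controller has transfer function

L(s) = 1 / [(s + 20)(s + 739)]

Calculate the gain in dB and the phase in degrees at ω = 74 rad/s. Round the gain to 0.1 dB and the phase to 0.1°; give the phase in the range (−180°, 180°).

At s = jω = j74:
pole (s+20): 20 + j74 → |·| = √(20²+74²) = √5876 ≈ 76.655, ∠ = arctan(74/20) ≈ 74.88°
pole (s+739): 739 + j74 → |·| = √(739²+74²) = √551597 ≈ 742.7, ∠ = arctan(74/739) ≈ 5.72°
|L| = 1 / 56932 ≈ 1.7565e-05
Gain = 20 log₁₀(1.7565e-05) ≈ -95.11 dB
∠L = 0.00° − 80.60° = -80.60°

-95.1 dB, -80.6°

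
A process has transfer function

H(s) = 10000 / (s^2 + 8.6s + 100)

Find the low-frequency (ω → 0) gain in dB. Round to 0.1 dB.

40.0 dB

H(0) = 10000 / 100 = 100
20 log₁₀(100) ≈ 40.00 dB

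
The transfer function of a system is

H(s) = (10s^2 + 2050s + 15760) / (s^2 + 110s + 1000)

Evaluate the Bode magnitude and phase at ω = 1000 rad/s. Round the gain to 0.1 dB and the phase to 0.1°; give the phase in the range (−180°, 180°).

20.1 dB, -5.3°

Substitute s = j1000:
Numerator: 10(j1000)^2 + 2050(j1000) + 15760 = -9984240 + j2050000
Denominator: (j1000)^2 + 110(j1000) + 1000 = -999000 + j110000
|N| = √(9984240² + 2050000²) ≈ 1.0193e+07, ∠N ≈ 168.40°
|D| = √(999000² + 110000²) ≈ 1.005e+06, ∠D ≈ 173.72°
|H| = 1.0193e+07 / 1.005e+06 ≈ 10.142
Gain = 20 log₁₀(10.142) ≈ 20.12 dB
∠H = 168.40° − 173.72° = -5.32°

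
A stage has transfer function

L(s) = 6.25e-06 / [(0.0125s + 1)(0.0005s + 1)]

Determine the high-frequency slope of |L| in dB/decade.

-40 dB/decade

Each pole contributes −20 dB/decade at high frequency; each zero contributes +20 dB/decade.
Net: 0 zero(s) − 2 pole(s) → -40 dB/decade.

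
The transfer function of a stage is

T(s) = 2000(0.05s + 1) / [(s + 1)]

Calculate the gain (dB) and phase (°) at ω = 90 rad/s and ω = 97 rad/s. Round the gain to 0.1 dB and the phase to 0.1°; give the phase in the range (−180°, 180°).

ω = 90: 40.2 dB, -11.9°; ω = 97: 40.2 dB, -11.1°

At ω = 90 rad/s:
zero (1 + j90·0.05) = 1 + j4.5 → |·| ≈ 4.6098, ∠ ≈ 77.47°
pole (1 + j90·1) = 1 + j90 → |·| ≈ 90.006, ∠ ≈ 89.36°
|T| = 2000 · 4.6098 / (90.006) ≈ 102.43
Gain = 20 log₁₀(102.43) ≈ 40.21 dB
∠T = (77.47°) − (89.36°) = -11.89°

At ω = 97 rad/s:
zero (1 + j97·0.05) = 1 + j4.85 → |·| ≈ 4.952, ∠ ≈ 78.35°
pole (1 + j97·1) = 1 + j97 → |·| ≈ 97.005, ∠ ≈ 89.41°
|T| = 2000 · 4.952 / (97.005) ≈ 102.1
Gain = 20 log₁₀(102.1) ≈ 40.18 dB
∠T = (78.35°) − (89.41°) = -11.06°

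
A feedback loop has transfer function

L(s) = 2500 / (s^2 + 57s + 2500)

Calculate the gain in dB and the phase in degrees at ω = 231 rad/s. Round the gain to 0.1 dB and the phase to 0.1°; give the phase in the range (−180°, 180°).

-26.5 dB, -165.5°

At s = jω = j231:
quadratic: (j231)² + 57·j231 + 2500 = -50861 + j13167 → |·| ≈ 52538, ∠ ≈ 165.49°
|L| = 2500 / 52538 ≈ 0.047585
Gain = 20 log₁₀(0.047585) ≈ -26.45 dB
∠L = 0.00° − 165.49° = -165.49°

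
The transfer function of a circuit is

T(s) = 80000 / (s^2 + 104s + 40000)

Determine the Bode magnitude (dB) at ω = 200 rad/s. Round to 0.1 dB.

11.7 dB

At s = jω = j200:
quadratic: (j200)² + 104·j200 + 40000 = 0 + j20800 → |·| ≈ 20800, ∠ ≈ 90.00°
|T| = 80000 / 20800 ≈ 3.8462
Gain = 20 log₁₀(3.8462) ≈ 11.70 dB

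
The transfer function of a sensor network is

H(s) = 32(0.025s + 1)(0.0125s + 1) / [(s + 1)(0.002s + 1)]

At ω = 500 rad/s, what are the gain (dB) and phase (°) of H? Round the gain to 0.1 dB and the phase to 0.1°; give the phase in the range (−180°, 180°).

At ω = 500 rad/s:
zero (1 + j500·0.025) = 1 + j12.5 → |·| ≈ 12.54, ∠ ≈ 85.43°
zero (1 + j500·0.0125) = 1 + j6.25 → |·| ≈ 6.3295, ∠ ≈ 80.91°
pole (1 + j500·1) = 1 + j500 → |·| ≈ 500, ∠ ≈ 89.89°
pole (1 + j500·0.002) = 1 + j1 → |·| ≈ 1.4142, ∠ ≈ 45.00°
|H| = 32 · 12.54 · 6.3295 / (500 · 1.4142) ≈ 3.592
Gain = 20 log₁₀(3.592) ≈ 11.11 dB
∠H = (85.43° + 80.91°) − (89.89° + 45.00°) = 31.45°

11.1 dB, 31.5°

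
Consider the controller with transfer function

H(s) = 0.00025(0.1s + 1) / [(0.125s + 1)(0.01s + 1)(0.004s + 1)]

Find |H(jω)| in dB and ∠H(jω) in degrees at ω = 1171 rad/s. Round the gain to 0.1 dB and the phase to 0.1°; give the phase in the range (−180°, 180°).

-109.0 dB, -163.2°

At ω = 1171 rad/s:
zero (1 + j1171·0.1) = 1 + j117.1 → |·| ≈ 117.1, ∠ ≈ 89.51°
pole (1 + j1171·0.125) = 1 + j146.375 → |·| ≈ 146.38, ∠ ≈ 89.61°
pole (1 + j1171·0.01) = 1 + j11.71 → |·| ≈ 11.753, ∠ ≈ 85.12°
pole (1 + j1171·0.004) = 1 + j4.684 → |·| ≈ 4.7896, ∠ ≈ 77.95°
|H| = 0.00025 · 117.1 / (146.38 · 11.753 · 4.7896) ≈ 3.5528e-06
Gain = 20 log₁₀(3.5528e-06) ≈ -108.99 dB
∠H = (89.51°) − (89.61° + 85.12° + 77.95°) = -163.17°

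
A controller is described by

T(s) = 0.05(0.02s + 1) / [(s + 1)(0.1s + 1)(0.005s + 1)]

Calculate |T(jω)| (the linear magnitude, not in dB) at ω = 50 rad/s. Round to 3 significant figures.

0.000269

At ω = 50 rad/s:
zero (1 + j50·0.02) = 1 + j1 → |·| ≈ 1.4142, ∠ ≈ 45.00°
pole (1 + j50·1) = 1 + j50 → |·| ≈ 50.01, ∠ ≈ 88.85°
pole (1 + j50·0.1) = 1 + j5 → |·| ≈ 5.099, ∠ ≈ 78.69°
pole (1 + j50·0.005) = 1 + j0.25 → |·| ≈ 1.0308, ∠ ≈ 14.04°
|T| = 0.05 · 1.4142 / (50.01 · 5.099 · 1.0308) ≈ 0.00026901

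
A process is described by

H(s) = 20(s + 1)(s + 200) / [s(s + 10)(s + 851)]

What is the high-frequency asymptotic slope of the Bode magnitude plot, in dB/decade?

-20 dB/decade

Each pole contributes −20 dB/decade at high frequency; each zero contributes +20 dB/decade.
Net: 2 zero(s) − 3 pole(s) → -20 dB/decade.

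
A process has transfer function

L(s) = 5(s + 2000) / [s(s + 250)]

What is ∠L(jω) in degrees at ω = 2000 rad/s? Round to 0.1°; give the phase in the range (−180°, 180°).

-127.9°

At s = jω = j2000:
zero (s+2000): 2000 + j2000 → |·| = √(2000²+2000²) = √8000000 ≈ 2828.4, ∠ = arctan(2000/2000) ≈ 45.00°
pole (s+250): 250 + j2000 → |·| = √(250²+2000²) = √4062500 ≈ 2015.6, ∠ = arctan(2000/250) ≈ 82.87°
pole at origin: |s| = 2000, ∠ = 90.00° (in denominator)
∠L = 45.00° − 172.87° = -127.87°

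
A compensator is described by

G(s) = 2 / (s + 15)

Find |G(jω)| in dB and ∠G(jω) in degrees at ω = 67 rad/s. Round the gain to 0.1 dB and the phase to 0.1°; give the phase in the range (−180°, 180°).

At s = jω = j67:
pole (s+15): 15 + j67 → |·| = √(15²+67²) = √4714 ≈ 68.659, ∠ = arctan(67/15) ≈ 77.38°
|G| = 2 / 68.659 ≈ 0.029129
Gain = 20 log₁₀(0.029129) ≈ -30.71 dB
∠G = 0.00° − 77.38° = -77.38°

-30.7 dB, -77.4°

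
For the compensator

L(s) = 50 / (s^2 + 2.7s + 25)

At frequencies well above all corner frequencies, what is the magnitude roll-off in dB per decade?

Each pole contributes −20 dB/decade at high frequency; each zero contributes +20 dB/decade.
Net: 0 zero(s) − 2 pole(s) → -40 dB/decade.

-40 dB/decade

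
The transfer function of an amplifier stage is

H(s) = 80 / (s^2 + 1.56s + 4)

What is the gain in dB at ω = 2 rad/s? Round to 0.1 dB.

At s = jω = j2:
quadratic: (j2)² + 1.56·j2 + 4 = 0 + j3.12 → |·| ≈ 3.12, ∠ ≈ 90.00°
|H| = 80 / 3.12 ≈ 25.641
Gain = 20 log₁₀(25.641) ≈ 28.18 dB

28.2 dB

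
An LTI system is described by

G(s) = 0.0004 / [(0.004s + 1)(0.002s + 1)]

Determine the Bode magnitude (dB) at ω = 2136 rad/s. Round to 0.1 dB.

-99.5 dB

At ω = 2136 rad/s:
pole (1 + j2136·0.004) = 1 + j8.544 → |·| ≈ 8.6023, ∠ ≈ 83.32°
pole (1 + j2136·0.002) = 1 + j4.272 → |·| ≈ 4.3875, ∠ ≈ 76.83°
|G| = 0.0004 · 1 / (8.6023 · 4.3875) ≈ 1.0598e-05
Gain = 20 log₁₀(1.0598e-05) ≈ -99.50 dB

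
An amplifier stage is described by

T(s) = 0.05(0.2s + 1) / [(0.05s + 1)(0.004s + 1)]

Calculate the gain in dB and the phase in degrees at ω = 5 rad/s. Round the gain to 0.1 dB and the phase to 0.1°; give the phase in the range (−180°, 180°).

-23.3 dB, 29.8°

At ω = 5 rad/s:
zero (1 + j5·0.2) = 1 + j1 → |·| ≈ 1.4142, ∠ ≈ 45.00°
pole (1 + j5·0.05) = 1 + j0.25 → |·| ≈ 1.0308, ∠ ≈ 14.04°
pole (1 + j5·0.004) = 1 + j0.02 → |·| ≈ 1.0002, ∠ ≈ 1.15°
|T| = 0.05 · 1.4142 / (1.0308 · 1.0002) ≈ 0.068583
Gain = 20 log₁₀(0.068583) ≈ -23.28 dB
∠T = (45.00°) − (14.04° + 1.15°) = 29.81°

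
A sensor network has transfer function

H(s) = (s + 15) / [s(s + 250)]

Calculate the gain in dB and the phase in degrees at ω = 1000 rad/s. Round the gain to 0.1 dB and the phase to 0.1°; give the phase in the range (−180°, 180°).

At s = jω = j1000:
zero (s+15): 15 + j1000 → |·| = √(15²+1000²) = √1000225 ≈ 1000.1, ∠ = arctan(1000/15) ≈ 89.14°
pole (s+250): 250 + j1000 → |·| = √(250²+1000²) = √1062500 ≈ 1030.8, ∠ = arctan(1000/250) ≈ 75.96°
pole at origin: |s| = 1000, ∠ = 90.00° (in denominator)
|H| = 1 · 1000.1 / 1.0308e+06 ≈ 0.00097022
Gain = 20 log₁₀(0.00097022) ≈ -60.26 dB
∠H = 89.14° − 165.96° = -76.82°

-60.3 dB, -76.8°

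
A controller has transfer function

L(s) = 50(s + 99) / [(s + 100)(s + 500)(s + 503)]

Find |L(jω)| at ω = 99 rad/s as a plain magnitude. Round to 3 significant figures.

0.000190

At s = jω = j99:
zero (s+99): 99 + j99 → |·| = √(99²+99²) = √19602 ≈ 140.01, ∠ = arctan(99/99) ≈ 45.00°
pole (s+100): 100 + j99 → |·| = √(100²+99²) = √19801 ≈ 140.72, ∠ = arctan(99/100) ≈ 44.71°
pole (s+500): 500 + j99 → |·| = √(500²+99²) = √259801 ≈ 509.71, ∠ = arctan(99/500) ≈ 11.20°
pole (s+503): 503 + j99 → |·| = √(503²+99²) = √262810 ≈ 512.65, ∠ = arctan(99/503) ≈ 11.13°
|L| = 50 · 140.01 / 3.6771e+07 ≈ 0.00019038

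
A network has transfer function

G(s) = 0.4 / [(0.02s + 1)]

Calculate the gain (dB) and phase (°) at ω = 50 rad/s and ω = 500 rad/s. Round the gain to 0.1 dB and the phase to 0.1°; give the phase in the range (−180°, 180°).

At ω = 50 rad/s:
pole (1 + j50·0.02) = 1 + j1 → |·| ≈ 1.4142, ∠ ≈ 45.00°
|G| = 0.4 · 1 / (1.4142) ≈ 0.28285
Gain = 20 log₁₀(0.28285) ≈ -10.97 dB
∠G = (0°) − (45.00°) = -45.00°

At ω = 500 rad/s:
pole (1 + j500·0.02) = 1 + j10 → |·| ≈ 10.05, ∠ ≈ 84.29°
|G| = 0.4 · 1 / (10.05) ≈ 0.039801
Gain = 20 log₁₀(0.039801) ≈ -28.00 dB
∠G = (0°) − (84.29°) = -84.29°

ω = 50: -11.0 dB, -45.0°; ω = 500: -28.0 dB, -84.3°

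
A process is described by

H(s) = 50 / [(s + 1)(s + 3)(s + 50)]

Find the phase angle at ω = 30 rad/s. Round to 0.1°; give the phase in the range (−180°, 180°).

156.7°

At s = jω = j30:
pole (s+1): 1 + j30 → |·| = √(1²+30²) = √901 ≈ 30.017, ∠ = arctan(30/1) ≈ 88.09°
pole (s+3): 3 + j30 → |·| = √(3²+30²) = √909 ≈ 30.15, ∠ = arctan(30/3) ≈ 84.29°
pole (s+50): 50 + j30 → |·| = √(50²+30²) = √3400 ≈ 58.31, ∠ = arctan(30/50) ≈ 30.96°
∠H = 0.00° − 203.34° = -203.34° ≡ 156.66° (principal value)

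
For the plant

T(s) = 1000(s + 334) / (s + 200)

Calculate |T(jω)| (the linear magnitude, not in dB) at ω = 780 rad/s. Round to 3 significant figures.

At s = jω = j780:
zero (s+334): 334 + j780 → |·| = √(334²+780²) = √719956 ≈ 848.5, ∠ = arctan(780/334) ≈ 66.82°
pole (s+200): 200 + j780 → |·| = √(200²+780²) = √648400 ≈ 805.23, ∠ = arctan(780/200) ≈ 75.62°
|T| = 1000 · 848.5 / 805.23 ≈ 1053.7

1.05e+03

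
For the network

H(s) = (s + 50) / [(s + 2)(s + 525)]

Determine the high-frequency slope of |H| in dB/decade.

Each pole contributes −20 dB/decade at high frequency; each zero contributes +20 dB/decade.
Net: 1 zero(s) − 2 pole(s) → -20 dB/decade.

-20 dB/decade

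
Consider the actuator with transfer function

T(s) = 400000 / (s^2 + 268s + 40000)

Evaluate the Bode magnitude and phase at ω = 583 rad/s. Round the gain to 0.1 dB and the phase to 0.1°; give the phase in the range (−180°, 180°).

At s = jω = j583:
quadratic: (j583)² + 268·j583 + 40000 = -299889 + j156244 → |·| ≈ 3.3815e+05, ∠ ≈ 152.48°
|T| = 400000 / 3.3815e+05 ≈ 1.1829
Gain = 20 log₁₀(1.1829) ≈ 1.46 dB
∠T = 0.00° − 152.48° = -152.48°

1.5 dB, -152.5°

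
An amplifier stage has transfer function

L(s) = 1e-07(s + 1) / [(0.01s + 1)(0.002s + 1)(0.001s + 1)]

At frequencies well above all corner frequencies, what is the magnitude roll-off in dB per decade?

Each pole contributes −20 dB/decade at high frequency; each zero contributes +20 dB/decade.
Net: 1 zero(s) − 3 pole(s) → -40 dB/decade.

-40 dB/decade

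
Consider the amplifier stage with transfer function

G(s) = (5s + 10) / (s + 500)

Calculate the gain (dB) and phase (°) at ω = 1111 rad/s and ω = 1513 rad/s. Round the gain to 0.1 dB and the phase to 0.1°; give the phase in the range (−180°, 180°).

ω = 1111: 13.2 dB, 24.1°; ω = 1513: 13.5 dB, 18.2°

Substitute s = j1111:
Numerator: 5(j1111) + 10 = 10 + j5555
Denominator: (j1111) + 500 = 500 + j1111
|N| = √(10² + 5555²) ≈ 5555, ∠N ≈ 89.90°
|D| = √(500² + 1111²) ≈ 1218.3, ∠D ≈ 65.77°
|G| = 5555 / 1218.3 ≈ 4.5596
Gain = 20 log₁₀(4.5596) ≈ 13.18 dB
∠G = 89.90° − 65.77° = 24.13°

Substitute s = j1513:
Numerator: 5(j1513) + 10 = 10 + j7565
Denominator: (j1513) + 500 = 500 + j1513
|N| = √(10² + 7565²) ≈ 7565, ∠N ≈ 89.92°
|D| = √(500² + 1513²) ≈ 1593.5, ∠D ≈ 71.71°
|G| = 7565 / 1593.5 ≈ 4.7474
Gain = 20 log₁₀(4.7474) ≈ 13.53 dB
∠G = 89.92° − 71.71° = 18.21°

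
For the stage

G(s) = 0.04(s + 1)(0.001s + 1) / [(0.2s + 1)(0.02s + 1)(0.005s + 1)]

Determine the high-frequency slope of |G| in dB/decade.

Each pole contributes −20 dB/decade at high frequency; each zero contributes +20 dB/decade.
Net: 2 zero(s) − 3 pole(s) → -20 dB/decade.

-20 dB/decade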